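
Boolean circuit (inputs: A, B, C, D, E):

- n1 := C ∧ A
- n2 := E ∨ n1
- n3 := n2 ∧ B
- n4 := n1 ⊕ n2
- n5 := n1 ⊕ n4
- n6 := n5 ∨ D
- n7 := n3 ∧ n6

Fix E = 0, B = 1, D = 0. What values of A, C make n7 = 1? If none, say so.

A=1, C=1

Check with E = 0, B = 1, D = 0 and A=1, C=1:
n1 = C ∧ A = 1 ∧ 1 = 1
n2 = E ∨ n1 = 0 ∨ 1 = 1
n3 = n2 ∧ B = 1 ∧ 1 = 1
n4 = n1 ⊕ n2 = 1 ⊕ 1 = 0
n5 = n1 ⊕ n4 = 1 ⊕ 0 = 1
n6 = n5 ∨ D = 1 ∨ 0 = 1
n7 = n3 ∧ n6 = 1 ∧ 1 = 1
So n7 = 1.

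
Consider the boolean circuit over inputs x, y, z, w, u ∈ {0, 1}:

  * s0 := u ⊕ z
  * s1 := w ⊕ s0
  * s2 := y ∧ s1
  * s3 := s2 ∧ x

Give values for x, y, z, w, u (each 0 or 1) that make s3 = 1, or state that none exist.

x=1, y=1, z=0, w=1, u=0

s3 = s2 ∧ x must be 1, so both s2 = 1 and x = 1.
Check with x=1, y=1, z=0, w=1, u=0:
s0 = u ⊕ z = 0 ⊕ 0 = 0
s1 = w ⊕ s0 = 1 ⊕ 0 = 1
s2 = y ∧ s1 = 1 ∧ 1 = 1
s3 = s2 ∧ x = 1 ∧ 1 = 1
So s3 = 1 as required.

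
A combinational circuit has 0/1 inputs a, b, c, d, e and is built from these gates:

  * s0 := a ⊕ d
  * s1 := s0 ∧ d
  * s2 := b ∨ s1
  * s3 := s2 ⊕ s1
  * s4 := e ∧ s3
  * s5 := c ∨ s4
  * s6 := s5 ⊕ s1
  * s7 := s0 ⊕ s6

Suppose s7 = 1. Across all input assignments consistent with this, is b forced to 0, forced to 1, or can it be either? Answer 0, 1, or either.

Both values of b occur among assignments with s7 = 1:
  b=0: a=0, b=0, c=1, d=0, e=0
  b=1: a=0, b=1, c=0, d=0, e=1

either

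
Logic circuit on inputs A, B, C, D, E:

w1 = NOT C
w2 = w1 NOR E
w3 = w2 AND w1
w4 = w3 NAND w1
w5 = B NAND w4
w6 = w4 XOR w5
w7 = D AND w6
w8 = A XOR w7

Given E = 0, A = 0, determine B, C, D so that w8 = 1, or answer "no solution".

w8 = A XOR w7 must be 1, so A and w7 differ.
Check with E = 0, A = 0 and B=1, C=1, D=1:
w1 = NOT C = NOT 1 = 0
w2 = w1 NOR E = 0 NOR 0 = 1
w3 = w2 AND w1 = 1 AND 0 = 0
w4 = w3 NAND w1 = 0 NAND 0 = 1
w5 = B NAND w4 = 1 NAND 1 = 0
w6 = w4 XOR w5 = 1 XOR 0 = 1
w7 = D AND w6 = 1 AND 1 = 1
w8 = A XOR w7 = 0 XOR 1 = 1
So w8 = 1.

B=1, C=1, D=1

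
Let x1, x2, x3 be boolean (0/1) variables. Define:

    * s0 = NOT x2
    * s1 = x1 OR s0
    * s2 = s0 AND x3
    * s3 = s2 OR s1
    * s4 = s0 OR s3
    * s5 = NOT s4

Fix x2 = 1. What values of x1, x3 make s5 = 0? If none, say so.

Check with x2 = 1 and x1=1, x3=0:
s0 = NOT x2 = NOT 1 = 0
s1 = x1 OR s0 = 1 OR 0 = 1
s2 = s0 AND x3 = 0 AND 0 = 0
s3 = s2 OR s1 = 0 OR 1 = 1
s4 = s0 OR s3 = 0 OR 1 = 1
s5 = NOT s4 = NOT 1 = 0
So s5 = 0.

x1=1 x3=0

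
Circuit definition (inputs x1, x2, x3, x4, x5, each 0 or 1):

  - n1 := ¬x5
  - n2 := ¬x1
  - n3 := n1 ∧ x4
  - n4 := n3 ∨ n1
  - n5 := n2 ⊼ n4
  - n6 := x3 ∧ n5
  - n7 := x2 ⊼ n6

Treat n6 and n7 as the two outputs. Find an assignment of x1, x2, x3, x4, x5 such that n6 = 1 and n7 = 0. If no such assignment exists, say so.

x1=0 x2=1 x3=1 x4=1 x5=1

Check with x1=0 x2=1 x3=1 x4=1 x5=1:
n1 = ¬x5 = ¬1 = 0
n2 = ¬x1 = ¬0 = 1
n3 = n1 ∧ x4 = 0 ∧ 1 = 0
n4 = n3 ∨ n1 = 0 ∨ 0 = 0
n5 = n2 ⊼ n4 = 1 ⊼ 0 = 1
n6 = x3 ∧ n5 = 1 ∧ 1 = 1
n7 = x2 ⊼ n6 = 1 ⊼ 1 = 0
So n6 = 1 and n7 = 0.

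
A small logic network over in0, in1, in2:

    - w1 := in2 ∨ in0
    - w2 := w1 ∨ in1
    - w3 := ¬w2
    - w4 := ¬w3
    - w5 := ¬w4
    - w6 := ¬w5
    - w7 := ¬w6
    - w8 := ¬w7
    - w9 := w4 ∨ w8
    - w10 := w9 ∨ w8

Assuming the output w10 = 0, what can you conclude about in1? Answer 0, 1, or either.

0

w10 = w9 ∨ w8 must be 0, so both w9 = 0 and w8 = 0.
Every assignment with w10 = 0 has in1 = 0; there are 1 such assignment(s).
  in0=0, in1=0, in2=0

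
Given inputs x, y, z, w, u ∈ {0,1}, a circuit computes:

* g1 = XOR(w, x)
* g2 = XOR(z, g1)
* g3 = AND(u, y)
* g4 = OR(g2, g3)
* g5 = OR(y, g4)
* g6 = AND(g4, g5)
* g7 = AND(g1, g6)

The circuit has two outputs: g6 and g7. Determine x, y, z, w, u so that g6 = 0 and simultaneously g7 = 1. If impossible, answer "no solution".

Across all 32 input combinations, none give both g6 = 0 and g7 = 1.

no solution exists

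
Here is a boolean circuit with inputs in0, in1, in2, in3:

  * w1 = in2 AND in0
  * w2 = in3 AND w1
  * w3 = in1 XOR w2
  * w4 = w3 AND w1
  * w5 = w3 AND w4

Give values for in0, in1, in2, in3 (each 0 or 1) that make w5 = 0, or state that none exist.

w5 = w3 AND w4 must be 0, so at least one of w3, w4 is 0.
Check with in0=0, in1=1, in2=1, in3=0:
w1 = in2 AND in0 = 1 AND 0 = 0
w2 = in3 AND w1 = 0 AND 0 = 0
w3 = in1 XOR w2 = 1 XOR 0 = 1
w4 = w3 AND w1 = 1 AND 0 = 0
w5 = w3 AND w4 = 1 AND 0 = 0
So w5 = 0 as required.

in0=0, in1=1, in2=1, in3=0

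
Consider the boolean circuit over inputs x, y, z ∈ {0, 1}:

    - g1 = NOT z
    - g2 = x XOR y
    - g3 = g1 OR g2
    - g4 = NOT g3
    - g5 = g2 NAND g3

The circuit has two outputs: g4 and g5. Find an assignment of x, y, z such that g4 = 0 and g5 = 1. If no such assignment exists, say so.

Check with x=0, y=0, z=0:
g1 = NOT z = NOT 0 = 1
g2 = x XOR y = 0 XOR 0 = 0
g3 = g1 OR g2 = 1 OR 0 = 1
g4 = NOT g3 = NOT 1 = 0
g5 = g2 NAND g3 = 0 NAND 1 = 1
So g4 = 0 and g5 = 1.

x=0, y=0, z=0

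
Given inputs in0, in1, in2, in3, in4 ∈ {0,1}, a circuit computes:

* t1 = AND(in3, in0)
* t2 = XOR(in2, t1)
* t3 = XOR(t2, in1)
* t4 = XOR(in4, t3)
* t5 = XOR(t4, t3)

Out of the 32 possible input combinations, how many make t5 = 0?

16

t5 = XOR(t4, t3) must be 0, so t4 and t3 are equal.
Enumerating the 32 input combinations, 16 give t5 = 0 and 16 give t5 = 1.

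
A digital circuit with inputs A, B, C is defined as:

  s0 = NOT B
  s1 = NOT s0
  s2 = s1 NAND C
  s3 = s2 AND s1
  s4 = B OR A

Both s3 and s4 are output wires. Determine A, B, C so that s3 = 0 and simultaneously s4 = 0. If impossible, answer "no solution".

A=0 B=0 C=1

Check with A=0 B=0 C=1:
s0 = NOT B = NOT 0 = 1
s1 = NOT s0 = NOT 1 = 0
s2 = s1 NAND C = 0 NAND 1 = 1
s3 = s2 AND s1 = 1 AND 0 = 0
s4 = B OR A = 0 OR 0 = 0
So s3 = 0 and s4 = 0.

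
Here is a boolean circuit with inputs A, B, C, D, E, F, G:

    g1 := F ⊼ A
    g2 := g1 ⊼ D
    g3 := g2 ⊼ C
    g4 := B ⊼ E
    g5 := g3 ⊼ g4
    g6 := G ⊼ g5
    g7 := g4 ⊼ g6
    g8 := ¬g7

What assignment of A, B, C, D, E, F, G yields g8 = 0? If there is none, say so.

Check with A=0 B=1 C=0 D=0 E=1 F=1 G=1:
g1 = F ⊼ A = 1 ⊼ 0 = 1
g2 = g1 ⊼ D = 1 ⊼ 0 = 1
g3 = g2 ⊼ C = 1 ⊼ 0 = 1
g4 = B ⊼ E = 1 ⊼ 1 = 0
g5 = g3 ⊼ g4 = 1 ⊼ 0 = 1
g6 = G ⊼ g5 = 1 ⊼ 1 = 0
g7 = g4 ⊼ g6 = 0 ⊼ 0 = 1
g8 = ¬g7 = ¬1 = 0
So g8 = 0 as required.

A=0 B=1 C=0 D=0 E=1 F=1 G=1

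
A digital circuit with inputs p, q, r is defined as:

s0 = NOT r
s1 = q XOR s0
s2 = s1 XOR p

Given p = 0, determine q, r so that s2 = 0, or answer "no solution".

s2 = s1 XOR p must be 0, so s1 and p are equal.
Check with p = 0 and q=0, r=1:
s0 = NOT r = NOT 1 = 0
s1 = q XOR s0 = 0 XOR 0 = 0
s2 = s1 XOR p = 0 XOR 0 = 0
So s2 = 0.

q=0, r=1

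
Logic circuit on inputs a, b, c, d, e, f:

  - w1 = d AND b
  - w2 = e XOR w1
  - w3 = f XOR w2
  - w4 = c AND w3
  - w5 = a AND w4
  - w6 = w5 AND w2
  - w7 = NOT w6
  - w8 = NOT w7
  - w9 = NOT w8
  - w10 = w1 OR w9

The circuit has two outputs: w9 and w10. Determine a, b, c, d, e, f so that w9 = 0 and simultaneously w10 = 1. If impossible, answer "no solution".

Check with a=1, b=1, c=1, d=1, e=0, f=0:
w1 = d AND b = 1 AND 1 = 1
w2 = e XOR w1 = 0 XOR 1 = 1
w3 = f XOR w2 = 0 XOR 1 = 1
w4 = c AND w3 = 1 AND 1 = 1
w5 = a AND w4 = 1 AND 1 = 1
w6 = w5 AND w2 = 1 AND 1 = 1
w7 = NOT w6 = NOT 1 = 0
w8 = NOT w7 = NOT 0 = 1
w9 = NOT w8 = NOT 1 = 0
w10 = w1 OR w9 = 1 OR 0 = 1
So w9 = 0 and w10 = 1.

a=1, b=1, c=1, d=1, e=0, f=0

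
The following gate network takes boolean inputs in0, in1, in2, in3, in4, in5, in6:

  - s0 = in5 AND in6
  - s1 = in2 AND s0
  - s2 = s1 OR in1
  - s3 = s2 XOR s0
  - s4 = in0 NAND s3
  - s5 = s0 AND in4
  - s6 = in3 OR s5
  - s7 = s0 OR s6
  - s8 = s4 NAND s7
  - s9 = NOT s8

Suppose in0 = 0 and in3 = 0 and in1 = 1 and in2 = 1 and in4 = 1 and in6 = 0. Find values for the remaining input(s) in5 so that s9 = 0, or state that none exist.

in5=1

Check with in0 = 0 and in3 = 0 and in1 = 1 and in2 = 1 and in4 = 1 and in6 = 0 and in5=1:
s0 = in5 AND in6 = 1 AND 0 = 0
s1 = in2 AND s0 = 1 AND 0 = 0
s2 = s1 OR in1 = 0 OR 1 = 1
s3 = s2 XOR s0 = 1 XOR 0 = 1
s4 = in0 NAND s3 = 0 NAND 1 = 1
s5 = s0 AND in4 = 0 AND 1 = 0
s6 = in3 OR s5 = 0 OR 0 = 0
s7 = s0 OR s6 = 0 OR 0 = 0
s8 = s4 NAND s7 = 1 NAND 0 = 1
s9 = NOT s8 = NOT 1 = 0
So s9 = 0.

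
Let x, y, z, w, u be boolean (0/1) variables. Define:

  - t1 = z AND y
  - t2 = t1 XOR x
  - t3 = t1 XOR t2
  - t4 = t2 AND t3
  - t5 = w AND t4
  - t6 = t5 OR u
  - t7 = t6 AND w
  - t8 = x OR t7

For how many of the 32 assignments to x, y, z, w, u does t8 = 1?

20

t8 = x OR t7 must be 1, so at least one of x, t7 is 1.
Enumerating the 32 input combinations, 20 give t8 = 1 and 12 give t8 = 0.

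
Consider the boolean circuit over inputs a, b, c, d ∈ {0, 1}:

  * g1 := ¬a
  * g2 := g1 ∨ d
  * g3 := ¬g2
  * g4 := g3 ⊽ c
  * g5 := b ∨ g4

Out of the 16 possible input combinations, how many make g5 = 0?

5

g5 = b ∨ g4 must be 0, so both b = 0 and g4 = 0.
Satisfying assignments:
  a=0, b=0, c=1, d=0
  a=0, b=0, c=1, d=1
  a=1, b=0, c=0, d=0
  a=1, b=0, c=1, d=0
  a=1, b=0, c=1, d=1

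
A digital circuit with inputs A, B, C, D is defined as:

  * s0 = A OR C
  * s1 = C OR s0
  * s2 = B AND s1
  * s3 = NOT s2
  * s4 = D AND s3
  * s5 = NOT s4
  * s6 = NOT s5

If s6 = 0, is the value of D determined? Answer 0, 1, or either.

either

Both values of D occur among assignments with s6 = 0:
  D=0: A=0, B=0, C=0, D=0
  D=1: A=0, B=1, C=1, D=1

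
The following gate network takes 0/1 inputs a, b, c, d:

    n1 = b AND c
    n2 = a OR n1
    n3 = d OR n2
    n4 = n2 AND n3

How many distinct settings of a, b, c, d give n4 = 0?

6

n4 = n2 AND n3 must be 0, so at least one of n2, n3 is 0.
Satisfying assignments:
  a=0, b=0, c=0, d=0
  a=0, b=0, c=0, d=1
  a=0, b=0, c=1, d=0
  a=0, b=0, c=1, d=1
  a=0, b=1, c=0, d=0
  a=0, b=1, c=0, d=1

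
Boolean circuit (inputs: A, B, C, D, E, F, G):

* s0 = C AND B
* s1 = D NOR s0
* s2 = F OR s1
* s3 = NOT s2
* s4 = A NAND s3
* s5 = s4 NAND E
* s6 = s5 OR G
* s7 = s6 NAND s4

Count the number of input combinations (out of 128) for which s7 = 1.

s7 = s6 NAND s4 must be 1, so at least one of s6, s4 is 0.
Enumerating the 128 input combinations, 47 give s7 = 1 and 81 give s7 = 0.

47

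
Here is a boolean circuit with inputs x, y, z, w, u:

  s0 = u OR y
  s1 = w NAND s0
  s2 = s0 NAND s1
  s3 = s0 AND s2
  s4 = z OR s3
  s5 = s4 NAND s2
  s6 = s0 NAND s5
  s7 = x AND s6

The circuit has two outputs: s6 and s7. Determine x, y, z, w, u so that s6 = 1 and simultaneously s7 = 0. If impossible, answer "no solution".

x=0 y=0 z=0 w=1 u=0

Check with x=0 y=0 z=0 w=1 u=0:
s0 = u OR y = 0 OR 0 = 0
s1 = w NAND s0 = 1 NAND 0 = 1
s2 = s0 NAND s1 = 0 NAND 1 = 1
s3 = s0 AND s2 = 0 AND 1 = 0
s4 = z OR s3 = 0 OR 0 = 0
s5 = s4 NAND s2 = 0 NAND 1 = 1
s6 = s0 NAND s5 = 0 NAND 1 = 1
s7 = x AND s6 = 0 AND 1 = 0
So s6 = 1 and s7 = 0.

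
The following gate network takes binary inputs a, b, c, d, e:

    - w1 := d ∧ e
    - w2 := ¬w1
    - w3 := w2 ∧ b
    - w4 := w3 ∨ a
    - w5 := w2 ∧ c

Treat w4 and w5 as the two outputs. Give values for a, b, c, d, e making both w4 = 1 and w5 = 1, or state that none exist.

Check with a=1 b=1 c=1 d=0 e=1:
w1 = d ∧ e = 0 ∧ 1 = 0
w2 = ¬w1 = ¬0 = 1
w3 = w2 ∧ b = 1 ∧ 1 = 1
w4 = w3 ∨ a = 1 ∨ 1 = 1
w5 = w2 ∧ c = 1 ∧ 1 = 1
So w4 = 1 and w5 = 1.

a=1 b=1 c=1 d=0 e=1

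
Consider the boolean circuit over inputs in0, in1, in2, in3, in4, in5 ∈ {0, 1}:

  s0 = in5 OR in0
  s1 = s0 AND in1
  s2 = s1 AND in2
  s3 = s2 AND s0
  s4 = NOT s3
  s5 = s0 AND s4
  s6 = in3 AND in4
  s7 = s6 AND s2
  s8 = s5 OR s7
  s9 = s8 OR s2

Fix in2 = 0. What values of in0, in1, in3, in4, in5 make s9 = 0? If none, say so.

Check with in2 = 0 and in0=0, in1=0, in3=1, in4=0, in5=0:
s0 = in5 OR in0 = 0 OR 0 = 0
s1 = s0 AND in1 = 0 AND 0 = 0
s2 = s1 AND in2 = 0 AND 0 = 0
s3 = s2 AND s0 = 0 AND 0 = 0
s4 = NOT s3 = NOT 0 = 1
s5 = s0 AND s4 = 0 AND 1 = 0
s6 = in3 AND in4 = 1 AND 0 = 0
s7 = s6 AND s2 = 0 AND 0 = 0
s8 = s5 OR s7 = 0 OR 0 = 0
s9 = s8 OR s2 = 0 OR 0 = 0
So s9 = 0.

in0=0, in1=0, in3=1, in4=0, in5=0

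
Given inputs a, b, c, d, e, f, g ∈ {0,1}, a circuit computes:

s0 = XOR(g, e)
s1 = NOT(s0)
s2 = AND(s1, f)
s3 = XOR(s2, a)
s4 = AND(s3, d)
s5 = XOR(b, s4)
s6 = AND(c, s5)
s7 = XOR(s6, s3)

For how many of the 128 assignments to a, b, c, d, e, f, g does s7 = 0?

s7 = XOR(s6, s3) must be 0, so s6 and s3 are equal.
Enumerating the 128 input combinations, 64 give s7 = 0 and 64 give s7 = 1.

64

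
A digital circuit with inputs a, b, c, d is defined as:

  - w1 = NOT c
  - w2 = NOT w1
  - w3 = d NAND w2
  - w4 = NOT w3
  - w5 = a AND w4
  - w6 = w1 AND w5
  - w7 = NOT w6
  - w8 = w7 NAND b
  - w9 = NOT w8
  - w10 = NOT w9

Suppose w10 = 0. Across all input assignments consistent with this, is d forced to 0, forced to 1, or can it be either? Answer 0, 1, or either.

Both values of d occur among assignments with w10 = 0:
  d=0: a=0, b=1, c=0, d=0
  d=1: a=0, b=1, c=0, d=1

either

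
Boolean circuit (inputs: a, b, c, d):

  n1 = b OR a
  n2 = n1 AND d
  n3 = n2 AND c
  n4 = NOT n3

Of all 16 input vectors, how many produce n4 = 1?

n4 = NOT n3 must be 1, so n3 = 0.
n3 = n2 AND c must be 0, so at least one of n2, c is 0.
Enumerating the 16 input combinations, 13 give n4 = 1 and 3 give n4 = 0.

13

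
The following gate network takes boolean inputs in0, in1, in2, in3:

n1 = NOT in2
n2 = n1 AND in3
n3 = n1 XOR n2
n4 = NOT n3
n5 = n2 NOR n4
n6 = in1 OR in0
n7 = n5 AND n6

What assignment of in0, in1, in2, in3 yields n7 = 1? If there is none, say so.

in0=1, in1=1, in2=0, in3=0

n7 = n5 AND n6 must be 1, so both n5 = 1 and n6 = 1.
Check with in0=1, in1=1, in2=0, in3=0:
n1 = NOT in2 = NOT 0 = 1
n2 = n1 AND in3 = 1 AND 0 = 0
n3 = n1 XOR n2 = 1 XOR 0 = 1
n4 = NOT n3 = NOT 1 = 0
n5 = n2 NOR n4 = 0 NOR 0 = 1
n6 = in1 OR in0 = 1 OR 1 = 1
n7 = n5 AND n6 = 1 AND 1 = 1
So n7 = 1 as required.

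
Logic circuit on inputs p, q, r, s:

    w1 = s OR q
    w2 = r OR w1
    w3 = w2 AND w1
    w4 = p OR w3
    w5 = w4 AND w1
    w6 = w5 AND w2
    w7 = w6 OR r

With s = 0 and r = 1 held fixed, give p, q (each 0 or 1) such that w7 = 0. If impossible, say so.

no solution exists

With s = 0 and r = 1 fixed, none of the 4 settings of p, q give w7 = 0.
For example, with p=0, q=0:
w1 = s OR q = 0 OR 0 = 0
w2 = r OR w1 = 1 OR 0 = 1
w3 = w2 AND w1 = 1 AND 0 = 0
w4 = p OR w3 = 0 OR 0 = 0
w5 = w4 AND w1 = 0 AND 0 = 0
w6 = w5 AND w2 = 0 AND 1 = 0
w7 = w6 OR r = 0 OR 1 = 1
giving w7 = 1 ≠ 0.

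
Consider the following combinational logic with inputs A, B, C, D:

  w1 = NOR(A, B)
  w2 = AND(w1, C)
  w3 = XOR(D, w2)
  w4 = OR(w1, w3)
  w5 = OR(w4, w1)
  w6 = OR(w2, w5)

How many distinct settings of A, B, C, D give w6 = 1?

w6 = OR(w2, w5) must be 1, so at least one of w2, w5 is 1.
Enumerating the 16 input combinations, 10 give w6 = 1 and 6 give w6 = 0.

10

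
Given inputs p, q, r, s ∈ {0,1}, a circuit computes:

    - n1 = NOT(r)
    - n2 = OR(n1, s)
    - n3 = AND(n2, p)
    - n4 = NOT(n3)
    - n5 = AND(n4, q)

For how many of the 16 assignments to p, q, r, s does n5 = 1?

5

n5 = AND(n4, q) must be 1, so both n4 = 1 and q = 1.
n4 = NOT(n3) must be 1, so n3 = 0.
Satisfying assignments:
  p=0, q=1, r=0, s=0
  p=0, q=1, r=0, s=1
  p=0, q=1, r=1, s=0
  p=0, q=1, r=1, s=1
  p=1, q=1, r=1, s=0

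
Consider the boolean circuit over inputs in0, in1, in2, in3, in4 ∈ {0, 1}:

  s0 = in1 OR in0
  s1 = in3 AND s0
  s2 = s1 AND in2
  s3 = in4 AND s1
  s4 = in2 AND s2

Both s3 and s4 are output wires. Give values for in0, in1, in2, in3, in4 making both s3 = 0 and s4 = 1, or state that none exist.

in0=1 in1=1 in2=1 in3=1 in4=0

Check with in0=1 in1=1 in2=1 in3=1 in4=0:
s0 = in1 OR in0 = 1 OR 1 = 1
s1 = in3 AND s0 = 1 AND 1 = 1
s2 = s1 AND in2 = 1 AND 1 = 1
s3 = in4 AND s1 = 0 AND 1 = 0
s4 = in2 AND s2 = 1 AND 1 = 1
So s3 = 0 and s4 = 1.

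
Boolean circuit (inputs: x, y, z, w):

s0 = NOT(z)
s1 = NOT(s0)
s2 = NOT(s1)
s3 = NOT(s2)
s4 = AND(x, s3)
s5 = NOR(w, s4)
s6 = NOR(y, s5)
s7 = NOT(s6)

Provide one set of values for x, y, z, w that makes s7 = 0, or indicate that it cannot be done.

s7 = NOT(s6) must be 0, so s6 = 1.
s6 = NOR(y, s5) must be 1, so both y = 0 and s5 = 0.
s5 = NOR(w, s4) must be 0, so at least one of w, s4 is 1.
Check with x=0, y=0, z=1, w=1:
s0 = NOT(z) = NOT 1 = 0
s1 = NOT(s0) = NOT 0 = 1
s2 = NOT(s1) = NOT 1 = 0
s3 = NOT(s2) = NOT 0 = 1
s4 = AND(x, s3) = AND(0, 1) = 0
s5 = NOR(w, s4) = NOR(1, 0) = 0
s6 = NOR(y, s5) = NOR(0, 0) = 1
s7 = NOT(s6) = NOT 1 = 0
So s7 = 0 as required.

x=0, y=0, z=1, w=1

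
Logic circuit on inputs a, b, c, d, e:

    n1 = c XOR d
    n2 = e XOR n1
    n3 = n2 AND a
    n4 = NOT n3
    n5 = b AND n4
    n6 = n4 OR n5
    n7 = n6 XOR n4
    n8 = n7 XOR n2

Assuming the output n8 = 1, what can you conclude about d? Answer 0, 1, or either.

Both values of d occur among assignments with n8 = 1:
  d=0: a=0, b=0, c=0, d=0, e=1
  d=1: a=0, b=0, c=0, d=1, e=0

either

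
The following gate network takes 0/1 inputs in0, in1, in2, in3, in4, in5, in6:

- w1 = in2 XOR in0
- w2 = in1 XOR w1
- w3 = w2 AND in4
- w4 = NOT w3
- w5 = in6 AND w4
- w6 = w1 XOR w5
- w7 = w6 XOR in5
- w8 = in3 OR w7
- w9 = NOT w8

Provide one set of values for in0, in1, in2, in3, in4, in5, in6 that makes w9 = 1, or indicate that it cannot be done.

in0=1, in1=0, in2=1, in3=0, in4=1, in5=0, in6=0

w9 = NOT w8 must be 1, so w8 = 0.
w8 = in3 OR w7 must be 0, so both in3 = 0 and w7 = 0.
Check with in0=1, in1=0, in2=1, in3=0, in4=1, in5=0, in6=0:
w1 = in2 XOR in0 = 1 XOR 1 = 0
w2 = in1 XOR w1 = 0 XOR 0 = 0
w3 = w2 AND in4 = 0 AND 1 = 0
w4 = NOT w3 = NOT 0 = 1
w5 = in6 AND w4 = 0 AND 1 = 0
w6 = w1 XOR w5 = 0 XOR 0 = 0
w7 = w6 XOR in5 = 0 XOR 0 = 0
w8 = in3 OR w7 = 0 OR 0 = 0
w9 = NOT w8 = NOT 0 = 1
So w9 = 1 as required.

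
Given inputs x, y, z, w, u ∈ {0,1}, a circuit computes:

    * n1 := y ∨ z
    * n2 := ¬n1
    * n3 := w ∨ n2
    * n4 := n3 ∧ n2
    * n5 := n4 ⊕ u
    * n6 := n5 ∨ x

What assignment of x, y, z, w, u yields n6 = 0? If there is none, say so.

x=0 y=1 z=1 w=0 u=0

Check with x=0 y=1 z=1 w=0 u=0:
n1 = y ∨ z = 1 ∨ 1 = 1
n2 = ¬n1 = ¬1 = 0
n3 = w ∨ n2 = 0 ∨ 0 = 0
n4 = n3 ∧ n2 = 0 ∧ 0 = 0
n5 = n4 ⊕ u = 0 ⊕ 0 = 0
n6 = n5 ∨ x = 0 ∨ 0 = 0
So n6 = 0 as required.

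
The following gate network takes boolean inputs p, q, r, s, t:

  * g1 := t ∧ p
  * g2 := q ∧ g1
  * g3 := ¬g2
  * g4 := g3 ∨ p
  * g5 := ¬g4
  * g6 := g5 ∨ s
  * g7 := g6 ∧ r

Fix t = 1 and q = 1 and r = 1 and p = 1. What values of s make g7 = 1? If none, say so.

s=1

Check with t = 1 and q = 1 and r = 1 and p = 1 and s=1:
g1 = t ∧ p = 1 ∧ 1 = 1
g2 = q ∧ g1 = 1 ∧ 1 = 1
g3 = ¬g2 = ¬1 = 0
g4 = g3 ∨ p = 0 ∨ 1 = 1
g5 = ¬g4 = ¬1 = 0
g6 = g5 ∨ s = 0 ∨ 1 = 1
g7 = g6 ∧ r = 1 ∧ 1 = 1
So g7 = 1.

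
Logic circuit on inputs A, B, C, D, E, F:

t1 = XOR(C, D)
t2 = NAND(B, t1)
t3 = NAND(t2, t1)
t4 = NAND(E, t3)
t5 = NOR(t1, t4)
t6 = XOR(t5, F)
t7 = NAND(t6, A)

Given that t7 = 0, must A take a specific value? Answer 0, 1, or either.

t7 = NAND(t6, A) must be 0, so both t6 = 1 and A = 1.
Every assignment with t7 = 0 has A = 1; there are 16 such assignment(s).

1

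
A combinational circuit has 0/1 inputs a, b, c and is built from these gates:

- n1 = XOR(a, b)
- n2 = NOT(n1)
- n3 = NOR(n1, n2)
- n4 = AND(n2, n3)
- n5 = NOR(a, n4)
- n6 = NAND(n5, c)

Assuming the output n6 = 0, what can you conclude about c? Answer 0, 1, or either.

n6 = NAND(n5, c) must be 0, so both n5 = 1 and c = 1.
n5 = NOR(a, n4) must be 1, so both a = 0 and n4 = 0.
Every assignment with n6 = 0 has c = 1; there are 2 such assignment(s).
  a=0, b=0, c=1
  a=0, b=1, c=1

1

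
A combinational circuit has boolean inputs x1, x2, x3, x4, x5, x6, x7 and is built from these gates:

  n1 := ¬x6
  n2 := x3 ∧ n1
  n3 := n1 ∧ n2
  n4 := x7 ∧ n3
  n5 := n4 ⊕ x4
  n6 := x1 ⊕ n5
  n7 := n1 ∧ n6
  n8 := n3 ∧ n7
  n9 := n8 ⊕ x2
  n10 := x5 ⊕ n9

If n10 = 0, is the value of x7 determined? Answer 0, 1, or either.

Both values of x7 occur among assignments with n10 = 0:
  x7=0: x1=0, x2=0, x3=0, x4=0, x5=0, x6=0, x7=0
  x7=1: x1=0, x2=0, x3=0, x4=0, x5=0, x6=0, x7=1

either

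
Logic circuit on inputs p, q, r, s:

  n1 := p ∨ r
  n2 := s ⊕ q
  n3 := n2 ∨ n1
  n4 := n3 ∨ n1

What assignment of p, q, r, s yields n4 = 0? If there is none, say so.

n4 = n3 ∨ n1 must be 0, so both n3 = 0 and n1 = 0.
n3 = n2 ∨ n1 must be 0, so both n2 = 0 and n1 = 0.
n1 = p ∨ r must be 0, so both p = 0 and r = 0.
Check with p=0 q=1 r=0 s=1:
n1 = p ∨ r = 0 ∨ 0 = 0
n2 = s ⊕ q = 1 ⊕ 1 = 0
n3 = n2 ∨ n1 = 0 ∨ 0 = 0
n4 = n3 ∨ n1 = 0 ∨ 0 = 0
So n4 = 0 as required.

p=0 q=1 r=0 s=1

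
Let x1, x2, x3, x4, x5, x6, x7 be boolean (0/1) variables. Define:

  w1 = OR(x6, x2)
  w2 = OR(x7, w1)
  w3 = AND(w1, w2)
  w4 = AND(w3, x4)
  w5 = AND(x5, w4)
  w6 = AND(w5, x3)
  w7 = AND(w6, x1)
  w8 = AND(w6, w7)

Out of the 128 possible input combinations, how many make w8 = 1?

w8 = AND(w6, w7) must be 1, so both w6 = 1 and w7 = 1.
w6 = AND(w5, x3) must be 1, so both w5 = 1 and x3 = 1.
w7 = AND(w6, x1) must be 1, so both w6 = 1 and x1 = 1.
Satisfying assignments:
  x1=1, x2=0, x3=1, x4=1, x5=1, x6=1, x7=0
  x1=1, x2=0, x3=1, x4=1, x5=1, x6=1, x7=1
  x1=1, x2=1, x3=1, x4=1, x5=1, x6=0, x7=0
  x1=1, x2=1, x3=1, x4=1, x5=1, x6=0, x7=1
  x1=1, x2=1, x3=1, x4=1, x5=1, x6=1, x7=0
  x1=1, x2=1, x3=1, x4=1, x5=1, x6=1, x7=1

6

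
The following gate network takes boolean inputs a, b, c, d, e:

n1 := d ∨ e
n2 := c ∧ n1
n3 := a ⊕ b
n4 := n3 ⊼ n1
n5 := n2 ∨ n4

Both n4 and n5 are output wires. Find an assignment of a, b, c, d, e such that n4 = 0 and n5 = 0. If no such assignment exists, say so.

a=0 b=1 c=0 d=1 e=0

Check with a=0 b=1 c=0 d=1 e=0:
n1 = d ∨ e = 1 ∨ 0 = 1
n2 = c ∧ n1 = 0 ∧ 1 = 0
n3 = a ⊕ b = 0 ⊕ 1 = 1
n4 = n3 ⊼ n1 = 1 ⊼ 1 = 0
n5 = n2 ∨ n4 = 0 ∨ 0 = 0
So n4 = 0 and n5 = 0.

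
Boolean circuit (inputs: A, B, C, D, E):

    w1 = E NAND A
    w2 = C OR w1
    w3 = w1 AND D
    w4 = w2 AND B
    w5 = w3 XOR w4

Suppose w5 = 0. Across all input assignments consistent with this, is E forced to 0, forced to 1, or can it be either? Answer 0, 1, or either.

Both values of E occur among assignments with w5 = 0:
  E=0: A=0, B=0, C=0, D=0, E=0
  E=1: A=0, B=0, C=0, D=0, E=1

either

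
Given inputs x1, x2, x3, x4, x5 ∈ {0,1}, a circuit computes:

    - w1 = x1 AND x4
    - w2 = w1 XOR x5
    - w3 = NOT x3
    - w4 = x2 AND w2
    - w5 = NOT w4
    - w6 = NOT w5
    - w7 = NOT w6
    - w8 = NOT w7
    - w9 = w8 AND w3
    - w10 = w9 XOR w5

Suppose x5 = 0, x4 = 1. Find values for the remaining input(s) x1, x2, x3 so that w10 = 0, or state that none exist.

w10 = w9 XOR w5 must be 0, so w9 and w5 are equal.
Check with x5 = 0, x4 = 1 and x1=1, x2=1, x3=1:
w1 = x1 AND x4 = 1 AND 1 = 1
w2 = w1 XOR x5 = 1 XOR 0 = 1
w3 = NOT x3 = NOT 1 = 0
w4 = x2 AND w2 = 1 AND 1 = 1
w5 = NOT w4 = NOT 1 = 0
w6 = NOT w5 = NOT 0 = 1
w7 = NOT w6 = NOT 1 = 0
w8 = NOT w7 = NOT 0 = 1
w9 = w8 AND w3 = 1 AND 0 = 0
w10 = w9 XOR w5 = 0 XOR 0 = 0
So w10 = 0.

x1=1 x2=1 x3=1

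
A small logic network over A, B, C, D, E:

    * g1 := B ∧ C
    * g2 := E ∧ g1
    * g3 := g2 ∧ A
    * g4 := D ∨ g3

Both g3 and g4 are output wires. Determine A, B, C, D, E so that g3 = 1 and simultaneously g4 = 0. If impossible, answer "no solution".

no solution exists

Across all 32 input combinations, none give both g3 = 1 and g4 = 0.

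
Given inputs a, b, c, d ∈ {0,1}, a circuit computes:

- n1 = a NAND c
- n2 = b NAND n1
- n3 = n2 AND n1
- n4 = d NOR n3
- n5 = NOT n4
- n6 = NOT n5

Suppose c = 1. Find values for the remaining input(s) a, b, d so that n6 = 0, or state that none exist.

n6 = NOT n5 must be 0, so n5 = 1.
Check with c = 1 and a=0, b=1, d=1:
n1 = a NAND c = 0 NAND 1 = 1
n2 = b NAND n1 = 1 NAND 1 = 0
n3 = n2 AND n1 = 0 AND 1 = 0
n4 = d NOR n3 = 1 NOR 0 = 0
n5 = NOT n4 = NOT 0 = 1
n6 = NOT n5 = NOT 1 = 0
So n6 = 0.

a=0 b=1 d=1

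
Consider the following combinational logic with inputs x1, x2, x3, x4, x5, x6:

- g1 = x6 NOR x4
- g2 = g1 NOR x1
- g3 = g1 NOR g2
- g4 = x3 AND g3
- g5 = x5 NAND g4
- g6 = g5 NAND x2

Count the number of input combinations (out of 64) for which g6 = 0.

g6 = g5 NAND x2 must be 0, so both g5 = 1 and x2 = 1.
Enumerating the 64 input combinations, 29 give g6 = 0 and 35 give g6 = 1.

29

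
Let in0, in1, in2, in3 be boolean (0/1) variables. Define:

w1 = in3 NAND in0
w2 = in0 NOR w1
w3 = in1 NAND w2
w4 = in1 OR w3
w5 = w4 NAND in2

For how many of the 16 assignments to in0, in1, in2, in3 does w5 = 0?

8

w5 = w4 NAND in2 must be 0, so both w4 = 1 and in2 = 1.
w4 = in1 OR w3 must be 1, so at least one of in1, w3 is 1.
Enumerating the 16 input combinations, 8 give w5 = 0 and 8 give w5 = 1.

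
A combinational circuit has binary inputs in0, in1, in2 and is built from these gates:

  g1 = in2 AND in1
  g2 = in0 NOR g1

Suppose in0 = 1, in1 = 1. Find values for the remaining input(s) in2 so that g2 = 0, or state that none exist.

Check with in0 = 1, in1 = 1 and in2=1:
g1 = in2 AND in1 = 1 AND 1 = 1
g2 = in0 NOR g1 = 1 NOR 1 = 0
So g2 = 0.

in2=1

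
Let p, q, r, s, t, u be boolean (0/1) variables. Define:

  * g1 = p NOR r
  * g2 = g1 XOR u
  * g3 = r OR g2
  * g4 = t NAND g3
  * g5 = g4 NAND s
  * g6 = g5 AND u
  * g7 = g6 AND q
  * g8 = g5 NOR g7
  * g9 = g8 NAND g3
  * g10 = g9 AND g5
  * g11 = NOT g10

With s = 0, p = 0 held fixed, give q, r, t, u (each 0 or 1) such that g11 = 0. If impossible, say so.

Check with s = 0, p = 0 and q=1, r=1, t=1, u=1:
g1 = p NOR r = 0 NOR 1 = 0
g2 = g1 XOR u = 0 XOR 1 = 1
g3 = r OR g2 = 1 OR 1 = 1
g4 = t NAND g3 = 1 NAND 1 = 0
g5 = g4 NAND s = 0 NAND 0 = 1
g6 = g5 AND u = 1 AND 1 = 1
g7 = g6 AND q = 1 AND 1 = 1
g8 = g5 NOR g7 = 1 NOR 1 = 0
g9 = g8 NAND g3 = 0 NAND 1 = 1
g10 = g9 AND g5 = 1 AND 1 = 1
g11 = NOT g10 = NOT 1 = 0
So g11 = 0.

q=1, r=1, t=1, u=1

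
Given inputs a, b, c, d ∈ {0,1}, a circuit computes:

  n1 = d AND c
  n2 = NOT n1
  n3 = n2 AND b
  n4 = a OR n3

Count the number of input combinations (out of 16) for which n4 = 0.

5

n4 = a OR n3 must be 0, so both a = 0 and n3 = 0.
n3 = n2 AND b must be 0, so at least one of n2, b is 0.
Enumerating the 16 input combinations, 5 give n4 = 0 and 11 give n4 = 1.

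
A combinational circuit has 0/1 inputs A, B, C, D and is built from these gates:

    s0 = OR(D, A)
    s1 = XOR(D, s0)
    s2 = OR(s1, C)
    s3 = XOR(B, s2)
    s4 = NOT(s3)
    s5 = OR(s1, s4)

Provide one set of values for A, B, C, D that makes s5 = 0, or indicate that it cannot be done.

s5 = OR(s1, s4) must be 0, so both s1 = 0 and s4 = 0.
s1 = XOR(D, s0) must be 0, so D and s0 are equal.
s4 = NOT(s3) must be 0, so s3 = 1.
Check with A=1 B=1 C=0 D=1:
s0 = OR(D, A) = OR(1, 1) = 1
s1 = XOR(D, s0) = XOR(1, 1) = 0
s2 = OR(s1, C) = OR(0, 0) = 0
s3 = XOR(B, s2) = XOR(1, 0) = 1
s4 = NOT(s3) = NOT 1 = 0
s5 = OR(s1, s4) = OR(0, 0) = 0
So s5 = 0 as required.

A=1 B=1 C=0 D=1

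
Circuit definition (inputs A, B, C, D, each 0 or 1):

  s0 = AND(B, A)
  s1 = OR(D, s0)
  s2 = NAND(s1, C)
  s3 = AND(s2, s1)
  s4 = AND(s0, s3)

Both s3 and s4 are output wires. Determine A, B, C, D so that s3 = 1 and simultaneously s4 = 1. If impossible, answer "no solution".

Check with A=1, B=1, C=0, D=1:
s0 = AND(B, A) = AND(1, 1) = 1
s1 = OR(D, s0) = OR(1, 1) = 1
s2 = NAND(s1, C) = NAND(1, 0) = 1
s3 = AND(s2, s1) = AND(1, 1) = 1
s4 = AND(s0, s3) = AND(1, 1) = 1
So s3 = 1 and s4 = 1.

A=1, B=1, C=0, D=1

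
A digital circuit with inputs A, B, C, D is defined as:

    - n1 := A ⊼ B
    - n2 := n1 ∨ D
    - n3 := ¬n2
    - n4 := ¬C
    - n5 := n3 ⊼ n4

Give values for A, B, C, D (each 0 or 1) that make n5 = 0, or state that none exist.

A=1, B=1, C=0, D=0

n5 = n3 ⊼ n4 must be 0, so both n3 = 1 and n4 = 1.
n3 = ¬n2 must be 1, so n2 = 0.
n4 = ¬C must be 1, so C = 0.
Check with A=1, B=1, C=0, D=0:
n1 = A ⊼ B = 1 ⊼ 1 = 0
n2 = n1 ∨ D = 0 ∨ 0 = 0
n3 = ¬n2 = ¬0 = 1
n4 = ¬C = ¬0 = 1
n5 = n3 ⊼ n4 = 1 ⊼ 1 = 0
So n5 = 0 as required.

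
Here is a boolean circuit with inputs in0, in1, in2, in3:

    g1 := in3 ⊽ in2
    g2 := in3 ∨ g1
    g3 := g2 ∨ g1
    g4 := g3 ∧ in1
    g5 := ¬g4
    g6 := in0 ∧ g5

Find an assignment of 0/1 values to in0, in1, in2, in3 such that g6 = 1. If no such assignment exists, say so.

in0=1, in1=0, in2=1, in3=0

Check with in0=1, in1=0, in2=1, in3=0:
g1 = in3 ⊽ in2 = 0 ⊽ 1 = 0
g2 = in3 ∨ g1 = 0 ∨ 0 = 0
g3 = g2 ∨ g1 = 0 ∨ 0 = 0
g4 = g3 ∧ in1 = 0 ∧ 0 = 0
g5 = ¬g4 = ¬0 = 1
g6 = in0 ∧ g5 = 1 ∧ 1 = 1
So g6 = 1 as required.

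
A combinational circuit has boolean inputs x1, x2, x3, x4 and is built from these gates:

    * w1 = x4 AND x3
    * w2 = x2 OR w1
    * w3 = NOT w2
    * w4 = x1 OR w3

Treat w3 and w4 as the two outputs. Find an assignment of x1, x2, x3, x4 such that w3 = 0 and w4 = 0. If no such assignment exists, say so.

Check with x1=0, x2=1, x3=0, x4=0:
w1 = x4 AND x3 = 0 AND 0 = 0
w2 = x2 OR w1 = 1 OR 0 = 1
w3 = NOT w2 = NOT 1 = 0
w4 = x1 OR w3 = 0 OR 0 = 0
So w3 = 0 and w4 = 0.

x1=0, x2=1, x3=0, x4=0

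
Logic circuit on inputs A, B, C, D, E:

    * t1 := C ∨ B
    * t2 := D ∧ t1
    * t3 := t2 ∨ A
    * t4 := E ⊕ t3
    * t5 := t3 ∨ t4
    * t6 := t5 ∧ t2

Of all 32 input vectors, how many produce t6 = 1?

12

t6 = t5 ∧ t2 must be 1, so both t5 = 1 and t2 = 1.
t5 = t3 ∨ t4 must be 1, so at least one of t3, t4 is 1.
Enumerating the 32 input combinations, 12 give t6 = 1 and 20 give t6 = 0.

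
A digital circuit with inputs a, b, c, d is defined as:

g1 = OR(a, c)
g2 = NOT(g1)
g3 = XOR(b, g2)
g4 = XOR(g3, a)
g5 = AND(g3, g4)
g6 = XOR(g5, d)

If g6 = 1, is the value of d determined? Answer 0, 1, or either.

Both values of d occur among assignments with g6 = 1:
  d=0: a=0, b=0, c=0, d=0
  d=1: a=0, b=0, c=1, d=1

either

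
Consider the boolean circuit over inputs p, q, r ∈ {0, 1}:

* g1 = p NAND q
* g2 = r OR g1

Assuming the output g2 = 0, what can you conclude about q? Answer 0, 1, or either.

g2 = r OR g1 must be 0, so both r = 0 and g1 = 0.
g1 = p NAND q must be 0, so both p = 1 and q = 1.
Every assignment with g2 = 0 has q = 1; there are 1 such assignment(s).
  p=1, q=1, r=0

1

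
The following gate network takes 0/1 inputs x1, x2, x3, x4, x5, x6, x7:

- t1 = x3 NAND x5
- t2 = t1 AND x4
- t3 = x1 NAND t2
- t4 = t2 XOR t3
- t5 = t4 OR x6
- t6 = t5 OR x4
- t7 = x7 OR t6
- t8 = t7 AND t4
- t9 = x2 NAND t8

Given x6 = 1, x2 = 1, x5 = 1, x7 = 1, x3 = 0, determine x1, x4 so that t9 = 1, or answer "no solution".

x1=0, x4=1

Check with x6 = 1, x2 = 1, x5 = 1, x7 = 1, x3 = 0 and x1=0, x4=1:
t1 = x3 NAND x5 = 0 NAND 1 = 1
t2 = t1 AND x4 = 1 AND 1 = 1
t3 = x1 NAND t2 = 0 NAND 1 = 1
t4 = t2 XOR t3 = 1 XOR 1 = 0
t5 = t4 OR x6 = 0 OR 1 = 1
t6 = t5 OR x4 = 1 OR 1 = 1
t7 = x7 OR t6 = 1 OR 1 = 1
t8 = t7 AND t4 = 1 AND 0 = 0
t9 = x2 NAND t8 = 1 NAND 0 = 1
So t9 = 1.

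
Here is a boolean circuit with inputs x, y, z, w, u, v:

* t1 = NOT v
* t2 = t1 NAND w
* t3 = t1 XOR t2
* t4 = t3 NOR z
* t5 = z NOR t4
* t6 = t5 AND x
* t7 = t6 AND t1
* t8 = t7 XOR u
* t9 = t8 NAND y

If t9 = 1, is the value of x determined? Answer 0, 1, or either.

either

Both values of x occur among assignments with t9 = 1:
  x=0: x=0, y=0, z=0, w=0, u=0, v=0
  x=1: x=1, y=0, z=0, w=0, u=0, v=0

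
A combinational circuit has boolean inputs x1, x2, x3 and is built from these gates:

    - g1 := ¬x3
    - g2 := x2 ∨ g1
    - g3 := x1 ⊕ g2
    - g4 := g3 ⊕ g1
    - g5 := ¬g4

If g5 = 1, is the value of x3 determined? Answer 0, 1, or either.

either

Both values of x3 occur among assignments with g5 = 1:
  x3=0: x1=0, x2=0, x3=0
  x3=1: x1=0, x2=0, x3=1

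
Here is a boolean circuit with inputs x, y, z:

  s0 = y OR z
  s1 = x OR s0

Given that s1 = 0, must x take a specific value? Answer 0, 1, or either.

s1 = x OR s0 must be 0, so both x = 0 and s0 = 0.
s0 = y OR z must be 0, so both y = 0 and z = 0.
Every assignment with s1 = 0 has x = 0; there are 1 such assignment(s).
  x=0, y=0, z=0

0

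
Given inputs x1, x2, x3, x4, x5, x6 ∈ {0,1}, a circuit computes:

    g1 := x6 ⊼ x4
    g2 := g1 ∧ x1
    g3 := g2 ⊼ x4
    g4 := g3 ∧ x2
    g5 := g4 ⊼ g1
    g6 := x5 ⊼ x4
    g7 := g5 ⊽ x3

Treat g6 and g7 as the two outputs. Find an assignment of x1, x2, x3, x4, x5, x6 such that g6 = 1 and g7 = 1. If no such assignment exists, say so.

x1=0, x2=1, x3=0, x4=0, x5=1, x6=1

Check with x1=0, x2=1, x3=0, x4=0, x5=1, x6=1:
g1 = x6 ⊼ x4 = 1 ⊼ 0 = 1
g2 = g1 ∧ x1 = 1 ∧ 0 = 0
g3 = g2 ⊼ x4 = 0 ⊼ 0 = 1
g4 = g3 ∧ x2 = 1 ∧ 1 = 1
g5 = g4 ⊼ g1 = 1 ⊼ 1 = 0
g6 = x5 ⊼ x4 = 1 ⊼ 0 = 1
g7 = g5 ⊽ x3 = 0 ⊽ 0 = 1
So g6 = 1 and g7 = 1.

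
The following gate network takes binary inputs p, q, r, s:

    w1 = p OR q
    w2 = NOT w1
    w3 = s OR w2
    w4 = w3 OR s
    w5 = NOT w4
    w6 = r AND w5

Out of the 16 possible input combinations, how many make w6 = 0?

w6 = r AND w5 must be 0, so at least one of r, w5 is 0.
Enumerating the 16 input combinations, 13 give w6 = 0 and 3 give w6 = 1.

13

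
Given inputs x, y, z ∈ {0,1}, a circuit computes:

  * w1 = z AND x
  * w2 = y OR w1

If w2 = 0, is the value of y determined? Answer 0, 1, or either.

w2 = y OR w1 must be 0, so both y = 0 and w1 = 0.
w1 = z AND x must be 0, so at least one of z, x is 0.
Every assignment with w2 = 0 has y = 0; there are 3 such assignment(s).
  x=0, y=0, z=0
  x=0, y=0, z=1
  x=1, y=0, z=0

0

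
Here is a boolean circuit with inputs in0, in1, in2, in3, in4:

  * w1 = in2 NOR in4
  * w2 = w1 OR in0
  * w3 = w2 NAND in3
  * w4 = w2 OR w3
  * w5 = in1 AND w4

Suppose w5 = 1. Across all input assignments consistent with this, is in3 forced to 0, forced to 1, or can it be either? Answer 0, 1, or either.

Both values of in3 occur among assignments with w5 = 1:
  in3=0: in0=0, in1=1, in2=0, in3=0, in4=0
  in3=1: in0=0, in1=1, in2=0, in3=1, in4=0

either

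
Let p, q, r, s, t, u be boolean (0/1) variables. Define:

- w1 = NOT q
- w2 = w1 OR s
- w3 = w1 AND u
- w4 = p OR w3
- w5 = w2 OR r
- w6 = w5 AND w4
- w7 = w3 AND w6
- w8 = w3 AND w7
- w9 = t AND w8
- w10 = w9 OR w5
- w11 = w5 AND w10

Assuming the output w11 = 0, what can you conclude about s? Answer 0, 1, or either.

w11 = w5 AND w10 must be 0, so at least one of w5, w10 is 0.
Every assignment with w11 = 0 has s = 0; there are 8 such assignment(s).

0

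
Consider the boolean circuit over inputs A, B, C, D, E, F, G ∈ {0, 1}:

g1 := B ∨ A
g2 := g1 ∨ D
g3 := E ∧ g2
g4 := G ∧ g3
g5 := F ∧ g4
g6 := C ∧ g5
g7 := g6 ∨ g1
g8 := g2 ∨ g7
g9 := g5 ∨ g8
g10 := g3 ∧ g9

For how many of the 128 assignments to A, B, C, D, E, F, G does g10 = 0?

g10 = g3 ∧ g9 must be 0, so at least one of g3, g9 is 0.
Enumerating the 128 input combinations, 72 give g10 = 0 and 56 give g10 = 1.

72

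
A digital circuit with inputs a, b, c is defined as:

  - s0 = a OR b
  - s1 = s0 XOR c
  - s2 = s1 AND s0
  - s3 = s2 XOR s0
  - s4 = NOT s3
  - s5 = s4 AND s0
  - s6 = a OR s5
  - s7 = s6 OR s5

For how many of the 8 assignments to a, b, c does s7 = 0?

3

s7 = s6 OR s5 must be 0, so both s6 = 0 and s5 = 0.
s6 = a OR s5 must be 0, so both a = 0 and s5 = 0.
s5 = s4 AND s0 must be 0, so at least one of s4, s0 is 0.
Satisfying assignments:
  a=0, b=0, c=0
  a=0, b=0, c=1
  a=0, b=1, c=1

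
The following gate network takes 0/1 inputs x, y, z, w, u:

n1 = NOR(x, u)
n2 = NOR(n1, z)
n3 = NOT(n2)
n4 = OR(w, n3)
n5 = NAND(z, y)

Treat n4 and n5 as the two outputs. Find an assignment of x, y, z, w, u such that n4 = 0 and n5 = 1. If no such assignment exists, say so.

x=0, y=1, z=0, w=0, u=1

Check with x=0, y=1, z=0, w=0, u=1:
n1 = NOR(x, u) = NOR(0, 1) = 0
n2 = NOR(n1, z) = NOR(0, 0) = 1
n3 = NOT(n2) = NOT 1 = 0
n4 = OR(w, n3) = OR(0, 0) = 0
n5 = NAND(z, y) = NAND(0, 1) = 1
So n4 = 0 and n5 = 1.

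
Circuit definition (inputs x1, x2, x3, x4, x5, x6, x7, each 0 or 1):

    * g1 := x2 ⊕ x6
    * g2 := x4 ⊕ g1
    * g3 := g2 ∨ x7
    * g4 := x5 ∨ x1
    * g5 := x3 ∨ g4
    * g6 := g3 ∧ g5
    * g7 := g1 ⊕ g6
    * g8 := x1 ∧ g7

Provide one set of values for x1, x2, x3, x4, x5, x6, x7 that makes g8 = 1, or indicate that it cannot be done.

x1=1, x2=0, x3=1, x4=0, x5=1, x6=0, x7=1

Check with x1=1, x2=0, x3=1, x4=0, x5=1, x6=0, x7=1:
g1 = x2 ⊕ x6 = 0 ⊕ 0 = 0
g2 = x4 ⊕ g1 = 0 ⊕ 0 = 0
g3 = g2 ∨ x7 = 0 ∨ 1 = 1
g4 = x5 ∨ x1 = 1 ∨ 1 = 1
g5 = x3 ∨ g4 = 1 ∨ 1 = 1
g6 = g3 ∧ g5 = 1 ∧ 1 = 1
g7 = g1 ⊕ g6 = 0 ⊕ 1 = 1
g8 = x1 ∧ g7 = 1 ∧ 1 = 1
So g8 = 1 as required.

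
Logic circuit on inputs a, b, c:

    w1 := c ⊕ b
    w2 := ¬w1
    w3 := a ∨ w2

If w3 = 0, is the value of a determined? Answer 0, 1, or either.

w3 = a ∨ w2 must be 0, so both a = 0 and w2 = 0.
w2 = ¬w1 must be 0, so w1 = 1.
w1 = c ⊕ b must be 1, so c and b differ.
Every assignment with w3 = 0 has a = 0; there are 2 such assignment(s).
  a=0, b=0, c=1
  a=0, b=1, c=0

0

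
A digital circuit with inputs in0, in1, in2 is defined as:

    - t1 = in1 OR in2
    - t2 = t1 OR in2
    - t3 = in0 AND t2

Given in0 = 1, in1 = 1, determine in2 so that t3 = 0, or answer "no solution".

no solution exists

With in0 = 1, in1 = 1 fixed, none of the 2 settings of in2 give t3 = 0.
For example, with in2=0:
t1 = in1 OR in2 = 1 OR 0 = 1
t2 = t1 OR in2 = 1 OR 0 = 1
t3 = in0 AND t2 = 1 AND 1 = 1
giving t3 = 1 ≠ 0.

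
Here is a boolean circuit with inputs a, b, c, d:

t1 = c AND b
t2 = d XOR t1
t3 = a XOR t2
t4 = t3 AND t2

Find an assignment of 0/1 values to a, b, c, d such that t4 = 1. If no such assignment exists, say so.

a=0, b=1, c=1, d=0

t4 = t3 AND t2 must be 1, so both t3 = 1 and t2 = 1.
t3 = a XOR t2 must be 1, so a and t2 differ.
Check with a=0, b=1, c=1, d=0:
t1 = c AND b = 1 AND 1 = 1
t2 = d XOR t1 = 0 XOR 1 = 1
t3 = a XOR t2 = 0 XOR 1 = 1
t4 = t3 AND t2 = 1 AND 1 = 1
So t4 = 1 as required.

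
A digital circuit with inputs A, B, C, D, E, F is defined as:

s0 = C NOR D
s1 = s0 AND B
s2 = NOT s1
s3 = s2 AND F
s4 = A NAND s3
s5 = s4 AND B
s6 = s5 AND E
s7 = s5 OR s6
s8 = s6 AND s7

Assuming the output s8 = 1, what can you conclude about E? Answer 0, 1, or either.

1

s8 = s6 AND s7 must be 1, so both s6 = 1 and s7 = 1.
Every assignment with s8 = 1 has E = 1; there are 13 such assignment(s).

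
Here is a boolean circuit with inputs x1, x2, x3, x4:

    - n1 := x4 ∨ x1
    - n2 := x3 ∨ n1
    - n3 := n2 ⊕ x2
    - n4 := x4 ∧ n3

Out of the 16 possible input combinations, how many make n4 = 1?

4

n4 = x4 ∧ n3 must be 1, so both x4 = 1 and n3 = 1.
Satisfying assignments:
  x1=0, x2=0, x3=0, x4=1
  x1=0, x2=0, x3=1, x4=1
  x1=1, x2=0, x3=0, x4=1
  x1=1, x2=0, x3=1, x4=1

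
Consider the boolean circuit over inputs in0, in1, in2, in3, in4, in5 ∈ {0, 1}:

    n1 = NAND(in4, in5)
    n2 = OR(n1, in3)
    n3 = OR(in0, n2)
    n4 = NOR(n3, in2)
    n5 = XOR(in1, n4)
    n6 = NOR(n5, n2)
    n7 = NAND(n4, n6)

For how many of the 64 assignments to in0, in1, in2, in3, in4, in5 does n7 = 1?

63

n7 = NAND(n4, n6) must be 1, so at least one of n4, n6 is 0.
Enumerating the 64 input combinations, 63 give n7 = 1 and 1 give n7 = 0.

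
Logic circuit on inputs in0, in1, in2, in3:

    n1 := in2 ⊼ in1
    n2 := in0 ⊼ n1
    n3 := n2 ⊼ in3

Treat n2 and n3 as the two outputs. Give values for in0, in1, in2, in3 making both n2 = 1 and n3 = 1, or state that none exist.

in0=0, in1=1, in2=1, in3=0

Check with in0=0, in1=1, in2=1, in3=0:
n1 = in2 ⊼ in1 = 1 ⊼ 1 = 0
n2 = in0 ⊼ n1 = 0 ⊼ 0 = 1
n3 = n2 ⊼ in3 = 1 ⊼ 0 = 1
So n2 = 1 and n3 = 1.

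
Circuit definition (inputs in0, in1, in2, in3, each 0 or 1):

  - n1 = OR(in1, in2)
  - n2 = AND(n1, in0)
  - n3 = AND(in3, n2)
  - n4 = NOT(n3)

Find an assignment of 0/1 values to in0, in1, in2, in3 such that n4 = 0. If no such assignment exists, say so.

n4 = NOT(n3) must be 0, so n3 = 1.
n3 = AND(in3, n2) must be 1, so both in3 = 1 and n2 = 1.
n2 = AND(n1, in0) must be 1, so both n1 = 1 and in0 = 1.
Check with in0=1, in1=0, in2=1, in3=1:
n1 = OR(in1, in2) = OR(0, 1) = 1
n2 = AND(n1, in0) = AND(1, 1) = 1
n3 = AND(in3, n2) = AND(1, 1) = 1
n4 = NOT(n3) = NOT 1 = 0
So n4 = 0 as required.

in0=1, in1=0, in2=1, in3=1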